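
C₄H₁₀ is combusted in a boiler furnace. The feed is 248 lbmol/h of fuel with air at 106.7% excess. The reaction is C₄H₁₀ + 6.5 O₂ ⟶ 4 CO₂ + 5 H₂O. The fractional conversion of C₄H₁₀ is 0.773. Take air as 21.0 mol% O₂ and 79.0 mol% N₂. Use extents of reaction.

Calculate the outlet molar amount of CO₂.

767 lbmol/h

Stoichiometric O₂ = 6.5 × 248 = 1612 lbmol/h; O₂ fed = 1612 × 2.067 = 3332 lbmol/h.
N₂ fed = 3332 × 79/21 = 12530 lbmol/h.
Fuel reacted = 0.773 × 248 → ξ = 191.7 lbmol/h.
Outlet (n = n₀ + ν ξ):
  C₄H₁₀: 248 − 1(191.7) = 56.3
  O₂: 3332 − 6.5(191.7) = 2086
  N₂: 12530 (inert)
  CO₂: 0 + 4(191.7) = 766.8
  H₂O: 0 + 5(191.7) = 958.5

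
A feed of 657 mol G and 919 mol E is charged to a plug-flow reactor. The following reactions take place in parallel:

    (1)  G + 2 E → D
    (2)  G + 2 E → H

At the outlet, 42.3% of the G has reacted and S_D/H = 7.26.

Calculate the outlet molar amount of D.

Conversion of G: G consumed = 0.423 × 657 = 277.9 mol = 1ξ₁ + 1ξ₂.
Selectivity: 1ξ₁ / (1ξ₂) = 7.26 → ξ₁ = 7.26 ξ₂.
Substitute: (1·7.26 + 1) ξ₂ = 277.9 → ξ₂ = 33.65 mol, ξ₁ = 244.3 mol.
Outlet amounts (n = n₀ + Σ ν·ξ):
  G: 657 − 1(244.3) − 1(33.65) = 379.1
  E: 919 − 2(244.3) − 2(33.65) = 363.2
  D: 0 + 1(244.3) = 244.3
  H: 0 + 1(33.65) = 33.65

244 mol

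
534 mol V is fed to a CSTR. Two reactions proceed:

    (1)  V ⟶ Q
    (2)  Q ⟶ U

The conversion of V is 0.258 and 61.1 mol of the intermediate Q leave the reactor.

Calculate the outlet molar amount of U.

Conversion of V: V consumed = 1ξ₁ = 0.258 × 534 → ξ₁ = 137.8 mol.
Q balance: n_Q = 0 + 1ξ₁ − 1ξ₂ = 61.1 → ξ₂ = (1·137.8 − 61.1)/1 = 76.67 mol.
Outlet amounts (n = n₀ + Σ ν·ξ):
  V: 534 − 1(137.8) = 396.2
  Q: 0 + 1(137.8) − 1(76.67) = 61.1
  U: 0 + 1(76.67) = 76.67

76.7 mol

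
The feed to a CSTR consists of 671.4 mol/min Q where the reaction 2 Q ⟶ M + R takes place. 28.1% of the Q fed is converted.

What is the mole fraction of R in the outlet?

Q reacted = 0.281 × 671.4 = 188.7 mol/min; ν_Q = −2, so ξ = 188.7/2 = 94.33 mol/min.
Outlet amounts (n = n₀ + ν ξ):
  Q: 671.4 − 2(94.33) = 482.7
  M: 0 + 1(94.33) = 94.33
  R: 0 + 1(94.33) = 94.33
Total out = 671.4 mol/min; y_R = 94.33 / 671.4 = 0.1405.

0.141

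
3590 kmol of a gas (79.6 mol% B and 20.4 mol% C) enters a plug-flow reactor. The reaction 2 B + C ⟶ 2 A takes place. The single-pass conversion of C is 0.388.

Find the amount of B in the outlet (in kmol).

2290 kmol

C reacted = 0.388 × 732.4 = 284.2 kmol; ν_C = −1, so ξ = 284.2/1 = 284.2 kmol.
Outlet amounts (n = n₀ + ν ξ):
  B: 2858 − 2(284.2) = 2289
  C: 732.4 − 1(284.2) = 448.2
  A: 0 + 2(284.2) = 568.3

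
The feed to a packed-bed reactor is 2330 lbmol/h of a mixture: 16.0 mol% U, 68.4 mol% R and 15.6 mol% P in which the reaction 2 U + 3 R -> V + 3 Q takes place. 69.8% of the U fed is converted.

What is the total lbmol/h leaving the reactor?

2200 lbmol/h

U reacted = 0.698 × 372.8 = 260.2 lbmol/h; ν_U = −2, so ξ = 260.2/2 = 130.1 lbmol/h.
Outlet amounts (n = n₀ + ν ξ):
  U: 372.8 − 2(130.1) = 112.6
  R: 1594 − 3(130.1) = 1203
  V: 0 + 1(130.1) = 130.1
  Q: 0 + 3(130.1) = 390.3
  P: 363.5 (inert)
Total out = 112.6 + 1203 + 130.1 + 390.3 + 363.5 = 2200 lbmol/h.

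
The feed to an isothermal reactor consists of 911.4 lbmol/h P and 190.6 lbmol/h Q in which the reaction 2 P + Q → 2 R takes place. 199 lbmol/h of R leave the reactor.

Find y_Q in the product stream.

0.0909

For R: n = n₀ + 2ξ → 199 = 0 + 2ξ, giving ξ = 99.5 lbmol/h.
Outlet amounts (n = n₀ + ν ξ):
  P: 911.4 − 2(99.5) = 712.4
  Q: 190.6 − 1(99.5) = 91.1
  R: 0 + 2(99.5) = 199
Total out = 1002 lbmol/h; y_Q = 91.1 / 1002 = 0.09087.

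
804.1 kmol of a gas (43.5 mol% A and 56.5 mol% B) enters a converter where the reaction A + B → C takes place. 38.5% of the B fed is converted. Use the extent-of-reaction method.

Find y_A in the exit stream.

0.278

B reacted = 0.385 × 454.3 = 174.9 kmol; ν_B = −1, so ξ = 174.9/1 = 174.9 kmol.
Outlet amounts (n = n₀ + ν ξ):
  A: 349.8 − 1(174.9) = 174.9
  B: 454.3 − 1(174.9) = 279.4
  C: 0 + 1(174.9) = 174.9
Total out = 629.2 kmol; y_A = 174.9 / 629.2 = 0.2779.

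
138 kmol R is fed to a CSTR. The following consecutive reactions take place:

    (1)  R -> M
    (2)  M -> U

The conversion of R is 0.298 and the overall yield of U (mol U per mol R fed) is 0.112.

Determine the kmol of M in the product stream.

25.7 kmol

Conversion of R: R consumed = 1ξ₁ = 0.298 × 138 → ξ₁ = 41.12 kmol.
Yield of U: 1ξ₂ / 138 = 0.112 → ξ₂ = 15.46 kmol.
Outlet amounts (n = n₀ + Σ ν·ξ):
  R: 138 − 1(41.12) = 96.88
  M: 0 + 1(41.12) − 1(15.46) = 25.67
  U: 0 + 1(15.46) = 15.46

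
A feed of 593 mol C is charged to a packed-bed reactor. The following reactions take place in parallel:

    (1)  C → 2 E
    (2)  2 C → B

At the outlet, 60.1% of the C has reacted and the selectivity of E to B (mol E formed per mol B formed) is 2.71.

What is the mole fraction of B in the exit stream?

0.168

Conversion of C: C consumed = 0.601 × 593 = 356.4 mol = 1ξ₁ + 2ξ₂.
Selectivity: 2ξ₁ / (1ξ₂) = 2.71 → ξ₁ = 1.355 ξ₂.
Substitute: (1·1.355 + 2) ξ₂ = 356.4 → ξ₂ = 106.2 mol, ξ₁ = 143.9 mol.
Outlet amounts (n = n₀ + Σ ν·ξ):
  C: 593 − 1(143.9) − 2(106.2) = 236.6
  E: 0 + 2(143.9) = 287.9
  B: 0 + 1(106.2) = 106.2
Total out = 630.7 mol; y_B = 106.2 / 630.7 = 0.1684.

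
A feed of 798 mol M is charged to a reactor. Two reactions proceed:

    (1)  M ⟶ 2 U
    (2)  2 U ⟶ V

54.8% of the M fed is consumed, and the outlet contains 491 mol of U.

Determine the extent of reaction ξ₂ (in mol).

Conversion of M: M consumed = 1ξ₁ = 0.548 × 798 → ξ₁ = 437.3 mol.
U balance: n_U = 0 + 2ξ₁ − 2ξ₂ = 491 → ξ₂ = (2·437.3 − 491)/2 = 191.8 mol.
Outlet amounts (n = n₀ + Σ ν·ξ):
  M: 798 − 1(437.3) = 360.7
  U: 0 + 2(437.3) − 2(191.8) = 491
  V: 0 + 1(191.8) = 191.8

ξ₂ = 192 mol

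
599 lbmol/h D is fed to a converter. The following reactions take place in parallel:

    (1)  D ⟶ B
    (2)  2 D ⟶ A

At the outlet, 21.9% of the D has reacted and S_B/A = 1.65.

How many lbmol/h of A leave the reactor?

35.9 lbmol/h

Conversion of D: D consumed = 0.219 × 599 = 131.2 lbmol/h = 1ξ₁ + 2ξ₂.
Selectivity: 1ξ₁ / (1ξ₂) = 1.65 → ξ₁ = 1.65 ξ₂.
Substitute: (1·1.65 + 2) ξ₂ = 131.2 → ξ₂ = 35.94 lbmol/h, ξ₁ = 59.3 lbmol/h.
Outlet amounts (n = n₀ + Σ ν·ξ):
  D: 599 − 1(59.3) − 2(35.94) = 467.8
  B: 0 + 1(59.3) = 59.3
  A: 0 + 1(35.94) = 35.94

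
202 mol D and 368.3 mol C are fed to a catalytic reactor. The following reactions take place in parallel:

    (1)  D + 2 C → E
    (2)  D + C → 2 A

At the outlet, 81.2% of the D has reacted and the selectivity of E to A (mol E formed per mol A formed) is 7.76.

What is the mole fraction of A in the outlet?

Conversion of D: D consumed = 0.812 × 202 = 164 mol = 1ξ₁ + 1ξ₂.
Selectivity: 1ξ₁ / (2ξ₂) = 7.76 → ξ₁ = 15.52 ξ₂.
Substitute: (1·15.52 + 1) ξ₂ = 164 → ξ₂ = 9.929 mol, ξ₁ = 154.1 mol.
Outlet amounts (n = n₀ + Σ ν·ξ):
  D: 202 − 1(154.1) − 1(9.929) = 37.98
  C: 368.3 − 2(154.1) − 1(9.929) = 50.18
  E: 0 + 1(154.1) = 154.1
  A: 0 + 2(9.929) = 19.86
Total out = 262.1 mol; y_A = 19.86 / 262.1 = 0.07576.

0.0758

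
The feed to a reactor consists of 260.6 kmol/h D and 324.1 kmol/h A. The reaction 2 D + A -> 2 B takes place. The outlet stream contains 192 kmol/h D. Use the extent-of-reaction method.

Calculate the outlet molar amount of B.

68.6 kmol/h

For D: n = n₀ − 2ξ → 192 = 260.6 − 2ξ, giving ξ = 34.3 kmol/h.
Outlet amounts (n = n₀ + ν ξ):
  D: 260.6 − 2(34.3) = 192
  A: 324.1 − 1(34.3) = 289.8
  B: 0 + 2(34.3) = 68.6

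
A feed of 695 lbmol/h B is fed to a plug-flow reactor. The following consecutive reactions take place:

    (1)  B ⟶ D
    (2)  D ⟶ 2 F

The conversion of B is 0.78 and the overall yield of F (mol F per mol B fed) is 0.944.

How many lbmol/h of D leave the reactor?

Conversion of B: B consumed = 1ξ₁ = 0.78 × 695 → ξ₁ = 542.1 lbmol/h.
Yield of F: 2ξ₂ / 695 = 0.944 → ξ₂ = 328 lbmol/h.
Outlet amounts (n = n₀ + Σ ν·ξ):
  B: 695 − 1(542.1) = 152.9
  D: 0 + 1(542.1) − 1(328) = 214.1
  F: 0 + 2(328) = 656.1

214 lbmol/h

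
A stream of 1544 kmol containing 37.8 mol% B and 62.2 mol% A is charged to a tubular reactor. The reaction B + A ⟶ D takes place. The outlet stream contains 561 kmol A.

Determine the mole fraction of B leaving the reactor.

0.161

For A: n = n₀ − 1ξ → 561 = 960.4 − 1ξ, giving ξ = 399.4 kmol.
Outlet amounts (n = n₀ + ν ξ):
  B: 583.6 − 1(399.4) = 184.3
  A: 960.4 − 1(399.4) = 561
  D: 0 + 1(399.4) = 399.4
Total out = 1145 kmol; y_B = 184.3 / 1145 = 0.161.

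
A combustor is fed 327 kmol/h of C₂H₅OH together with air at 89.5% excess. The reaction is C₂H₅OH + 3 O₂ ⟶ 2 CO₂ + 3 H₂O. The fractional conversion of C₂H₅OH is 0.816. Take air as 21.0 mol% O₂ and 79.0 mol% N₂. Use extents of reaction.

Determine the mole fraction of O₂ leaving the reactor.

Stoichiometric O₂ = 3 × 327 = 981 kmol/h; O₂ fed = 981 × 1.895 = 1859 kmol/h.
N₂ fed = 1859 × 79/21 = 6993 kmol/h.
Fuel reacted = 0.816 × 327 → ξ = 266.8 kmol/h.
Outlet (n = n₀ + ν ξ):
  C₂H₅OH: 327 − 1(266.8) = 60.17
  O₂: 1859 − 3(266.8) = 1058
  N₂: 6993 (inert)
  CO₂: 0 + 2(266.8) = 533.7
  H₂O: 0 + 3(266.8) = 800.5
Total out = 9446 kmol/h; y_O₂ = 1058 / 9446 = 0.1121.

0.112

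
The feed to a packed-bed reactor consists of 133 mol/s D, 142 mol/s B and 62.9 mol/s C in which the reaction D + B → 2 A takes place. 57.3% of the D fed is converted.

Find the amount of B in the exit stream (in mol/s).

65.8 mol/s

D reacted = 0.573 × 133 = 76.21 mol/s; ν_D = −1, so ξ = 76.21/1 = 76.21 mol/s.
Outlet amounts (n = n₀ + ν ξ):
  D: 133 − 1(76.21) = 56.79
  B: 142 − 1(76.21) = 65.79
  A: 0 + 2(76.21) = 152.4
  C: 62.9 (inert)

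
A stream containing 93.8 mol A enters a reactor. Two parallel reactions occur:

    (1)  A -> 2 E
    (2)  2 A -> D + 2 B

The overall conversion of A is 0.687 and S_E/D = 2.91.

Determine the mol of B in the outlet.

Conversion of A: A consumed = 0.687 × 93.8 = 64.44 mol = 1ξ₁ + 2ξ₂.
Selectivity: 2ξ₁ / (1ξ₂) = 2.91 → ξ₁ = 1.455 ξ₂.
Substitute: (1·1.455 + 2) ξ₂ = 64.44 → ξ₂ = 18.65 mol, ξ₁ = 27.14 mol.
Outlet amounts (n = n₀ + Σ ν·ξ):
  A: 93.8 − 1(27.14) − 2(18.65) = 29.36
  E: 0 + 2(27.14) = 54.28
  D: 0 + 1(18.65) = 18.65
  B: 0 + 2(18.65) = 37.3

37.3 mol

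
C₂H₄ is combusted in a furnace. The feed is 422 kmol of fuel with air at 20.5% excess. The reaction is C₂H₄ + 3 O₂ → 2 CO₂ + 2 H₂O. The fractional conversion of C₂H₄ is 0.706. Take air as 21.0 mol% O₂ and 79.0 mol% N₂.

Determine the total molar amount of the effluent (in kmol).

7690 kmol

Stoichiometric O₂ = 3 × 422 = 1266 kmol; O₂ fed = 1266 × 1.205 = 1526 kmol.
N₂ fed = 1526 × 79/21 = 5739 kmol.
Fuel reacted = 0.706 × 422 → ξ = 297.9 kmol.
Outlet (n = n₀ + ν ξ):
  C₂H₄: 422 − 1(297.9) = 124.1
  O₂: 1526 − 3(297.9) = 631.7
  N₂: 5739 (inert)
  CO₂: 0 + 2(297.9) = 595.9
  H₂O: 0 + 2(297.9) = 595.9
Total out = 124.1 + 631.7 + 5739 + 595.9 + 595.9 = 7686 kmol.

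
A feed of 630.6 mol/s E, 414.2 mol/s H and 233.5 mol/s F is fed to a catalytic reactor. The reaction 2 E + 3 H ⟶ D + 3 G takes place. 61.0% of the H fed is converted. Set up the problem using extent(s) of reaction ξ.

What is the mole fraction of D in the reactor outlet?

0.0705

H reacted = 0.61 × 414.2 = 252.7 mol/s; ν_H = −3, so ξ = 252.7/3 = 84.22 mol/s.
Outlet amounts (n = n₀ + ν ξ):
  E: 630.6 − 2(84.22) = 462.2
  H: 414.2 − 3(84.22) = 161.5
  D: 0 + 1(84.22) = 84.22
  G: 0 + 3(84.22) = 252.7
  F: 233.5 (inert)
Total out = 1194 mol/s; y_D = 84.22 / 1194 = 0.07053.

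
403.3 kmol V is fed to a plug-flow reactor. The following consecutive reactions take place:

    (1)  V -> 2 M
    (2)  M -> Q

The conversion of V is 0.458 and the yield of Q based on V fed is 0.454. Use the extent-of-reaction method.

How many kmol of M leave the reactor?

186 kmol

Conversion of V: V consumed = 1ξ₁ = 0.458 × 403.3 → ξ₁ = 184.7 kmol.
Yield of Q: 1ξ₂ / 403.3 = 0.454 → ξ₂ = 183.1 kmol.
Outlet amounts (n = n₀ + Σ ν·ξ):
  V: 403.3 − 1(184.7) = 218.6
  M: 0 + 2(184.7) − 1(183.1) = 186.3
  Q: 0 + 1(183.1) = 183.1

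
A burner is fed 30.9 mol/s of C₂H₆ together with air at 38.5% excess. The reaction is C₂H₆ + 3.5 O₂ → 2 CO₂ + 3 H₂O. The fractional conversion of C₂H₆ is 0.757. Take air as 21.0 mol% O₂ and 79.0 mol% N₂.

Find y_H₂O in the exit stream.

0.0928

Stoichiometric O₂ = 3.5 × 30.9 = 108.1 mol/s; O₂ fed = 108.1 × 1.385 = 149.8 mol/s.
N₂ fed = 149.8 × 79/21 = 563.5 mol/s.
Fuel reacted = 0.757 × 30.9 → ξ = 23.39 mol/s.
Outlet (n = n₀ + ν ξ):
  C₂H₆: 30.9 − 1(23.39) = 7.509
  O₂: 149.8 − 3.5(23.39) = 67.92
  N₂: 563.5 (inert)
  CO₂: 0 + 2(23.39) = 46.78
  H₂O: 0 + 3(23.39) = 70.17
Total out = 755.9 mol/s; y_H₂O = 70.17 / 755.9 = 0.09284.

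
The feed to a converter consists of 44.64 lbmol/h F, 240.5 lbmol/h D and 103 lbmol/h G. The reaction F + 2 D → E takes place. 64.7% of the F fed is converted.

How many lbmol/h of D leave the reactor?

F reacted = 0.647 × 44.64 = 28.88 lbmol/h; ν_F = −1, so ξ = 28.88/1 = 28.88 lbmol/h.
Outlet amounts (n = n₀ + ν ξ):
  F: 44.64 − 1(28.88) = 15.76
  D: 240.5 − 2(28.88) = 182.7
  E: 0 + 1(28.88) = 28.88
  G: 103 (inert)

183 lbmol/h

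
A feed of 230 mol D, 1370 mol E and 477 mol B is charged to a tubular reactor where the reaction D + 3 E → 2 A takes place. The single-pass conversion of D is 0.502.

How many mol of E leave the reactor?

D reacted = 0.502 × 230 = 115.5 mol; ν_D = −1, so ξ = 115.5/1 = 115.5 mol.
Outlet amounts (n = n₀ + ν ξ):
  D: 230 − 1(115.5) = 114.5
  E: 1370 − 3(115.5) = 1024
  A: 0 + 2(115.5) = 230.9
  B: 477 (inert)

1020 mol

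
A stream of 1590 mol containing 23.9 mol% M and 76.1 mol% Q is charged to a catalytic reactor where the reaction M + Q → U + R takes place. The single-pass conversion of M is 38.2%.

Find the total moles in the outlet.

M reacted = 0.382 × 380 = 145.2 mol; ν_M = −1, so ξ = 145.2/1 = 145.2 mol.
Outlet amounts (n = n₀ + ν ξ):
  M: 380 − 1(145.2) = 234.8
  Q: 1210 − 1(145.2) = 1065
  U: 0 + 1(145.2) = 145.2
  R: 0 + 1(145.2) = 145.2
Total out = 234.8 + 1065 + 145.2 + 145.2 = 1590 mol.

1590 mol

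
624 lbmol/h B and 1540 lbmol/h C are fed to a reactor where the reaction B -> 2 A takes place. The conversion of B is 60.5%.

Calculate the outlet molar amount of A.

755 lbmol/h

B reacted = 0.605 × 624 = 377.5 lbmol/h; ν_B = −1, so ξ = 377.5/1 = 377.5 lbmol/h.
Outlet amounts (n = n₀ + ν ξ):
  B: 624 − 1(377.5) = 246.5
  A: 0 + 2(377.5) = 755
  C: 1540 (inert)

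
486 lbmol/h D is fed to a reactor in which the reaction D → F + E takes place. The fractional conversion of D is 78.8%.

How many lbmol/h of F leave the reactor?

D reacted = 0.788 × 486 = 383 lbmol/h; ν_D = −1, so ξ = 383/1 = 383 lbmol/h.
Outlet amounts (n = n₀ + ν ξ):
  D: 486 − 1(383) = 103
  F: 0 + 1(383) = 383
  E: 0 + 1(383) = 383

383 lbmol/h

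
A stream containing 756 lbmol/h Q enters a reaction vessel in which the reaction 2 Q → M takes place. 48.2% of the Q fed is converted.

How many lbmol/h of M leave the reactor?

182 lbmol/h

Q reacted = 0.482 × 756 = 364.4 lbmol/h; ν_Q = −2, so ξ = 364.4/2 = 182.2 lbmol/h.
Outlet amounts (n = n₀ + ν ξ):
  Q: 756 − 2(182.2) = 391.6
  M: 0 + 1(182.2) = 182.2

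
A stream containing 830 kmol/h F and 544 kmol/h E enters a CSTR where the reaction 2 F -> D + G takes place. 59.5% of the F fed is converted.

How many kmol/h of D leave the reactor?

247 kmol/h

F reacted = 0.595 × 830 = 493.8 kmol/h; ν_F = −2, so ξ = 493.8/2 = 246.9 kmol/h.
Outlet amounts (n = n₀ + ν ξ):
  F: 830 − 2(246.9) = 336.2
  D: 0 + 1(246.9) = 246.9
  G: 0 + 1(246.9) = 246.9
  E: 544 (inert)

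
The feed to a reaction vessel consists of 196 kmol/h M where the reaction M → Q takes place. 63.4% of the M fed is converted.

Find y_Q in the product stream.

M reacted = 0.634 × 196 = 124.3 kmol/h; ν_M = −1, so ξ = 124.3/1 = 124.3 kmol/h.
Outlet amounts (n = n₀ + ν ξ):
  M: 196 − 1(124.3) = 71.74
  Q: 0 + 1(124.3) = 124.3
Total out = 196 kmol/h; y_Q = 124.3 / 196 = 0.634.

0.634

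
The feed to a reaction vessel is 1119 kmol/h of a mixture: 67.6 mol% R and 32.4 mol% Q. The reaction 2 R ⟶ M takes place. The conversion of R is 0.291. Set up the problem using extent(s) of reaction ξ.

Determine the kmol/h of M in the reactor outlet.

110 kmol/h

R reacted = 0.291 × 756.4 = 220.1 kmol/h; ν_R = −2, so ξ = 220.1/2 = 110.1 kmol/h.
Outlet amounts (n = n₀ + ν ξ):
  R: 756.4 − 2(110.1) = 536.3
  M: 0 + 1(110.1) = 110.1
  Q: 362.6 (inert)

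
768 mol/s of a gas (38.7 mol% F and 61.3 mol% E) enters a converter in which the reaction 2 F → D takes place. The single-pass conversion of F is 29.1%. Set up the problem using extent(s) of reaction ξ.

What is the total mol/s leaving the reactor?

F reacted = 0.291 × 297.2 = 86.49 mol/s; ν_F = −2, so ξ = 86.49/2 = 43.24 mol/s.
Outlet amounts (n = n₀ + ν ξ):
  F: 297.2 − 2(43.24) = 210.7
  D: 0 + 1(43.24) = 43.24
  E: 470.8 (inert)
Total out = 210.7 + 43.24 + 470.8 = 724.8 mol/s.

725 mol/s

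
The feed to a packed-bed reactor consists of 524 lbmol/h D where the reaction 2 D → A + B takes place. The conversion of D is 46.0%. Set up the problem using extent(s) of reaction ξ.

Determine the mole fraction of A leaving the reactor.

D reacted = 0.46 × 524 = 241 lbmol/h; ν_D = −2, so ξ = 241/2 = 120.5 lbmol/h.
Outlet amounts (n = n₀ + ν ξ):
  D: 524 − 2(120.5) = 283
  A: 0 + 1(120.5) = 120.5
  B: 0 + 1(120.5) = 120.5
Total out = 524 lbmol/h; y_A = 120.5 / 524 = 0.23.

0.23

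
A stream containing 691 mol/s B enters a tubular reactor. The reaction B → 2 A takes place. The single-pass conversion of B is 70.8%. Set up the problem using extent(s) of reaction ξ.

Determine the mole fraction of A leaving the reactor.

0.829

B reacted = 0.708 × 691 = 489.2 mol/s; ν_B = −1, so ξ = 489.2/1 = 489.2 mol/s.
Outlet amounts (n = n₀ + ν ξ):
  B: 691 − 1(489.2) = 201.8
  A: 0 + 2(489.2) = 978.5
Total out = 1180 mol/s; y_A = 978.5 / 1180 = 0.829.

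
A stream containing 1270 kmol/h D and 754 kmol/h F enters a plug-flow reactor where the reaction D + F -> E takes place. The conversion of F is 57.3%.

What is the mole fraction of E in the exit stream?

0.271

F reacted = 0.573 × 754 = 432 kmol/h; ν_F = −1, so ξ = 432/1 = 432 kmol/h.
Outlet amounts (n = n₀ + ν ξ):
  D: 1270 − 1(432) = 838
  F: 754 − 1(432) = 322
  E: 0 + 1(432) = 432
Total out = 1592 kmol/h; y_E = 432 / 1592 = 0.2714.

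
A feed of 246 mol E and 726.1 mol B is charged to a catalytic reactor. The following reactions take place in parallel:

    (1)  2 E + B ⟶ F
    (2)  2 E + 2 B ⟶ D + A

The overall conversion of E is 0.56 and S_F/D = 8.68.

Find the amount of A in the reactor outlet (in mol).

Conversion of E: E consumed = 0.56 × 246 = 137.8 mol = 2ξ₁ + 2ξ₂.
Selectivity: 1ξ₁ / (1ξ₂) = 8.68 → ξ₁ = 8.68 ξ₂.
Substitute: (2·8.68 + 2) ξ₂ = 137.8 → ξ₂ = 7.116 mol, ξ₁ = 61.76 mol.
Outlet amounts (n = n₀ + Σ ν·ξ):
  E: 246 − 2(61.76) − 2(7.116) = 108.2
  B: 726.1 − 1(61.76) − 2(7.116) = 650.1
  F: 0 + 1(61.76) = 61.76
  D: 0 + 1(7.116) = 7.116
  A: 0 + 1(7.116) = 7.116

7.12 mol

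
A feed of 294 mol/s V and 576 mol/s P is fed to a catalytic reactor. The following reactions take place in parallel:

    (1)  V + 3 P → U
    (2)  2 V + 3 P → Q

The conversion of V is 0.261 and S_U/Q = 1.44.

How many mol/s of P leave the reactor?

Conversion of V: V consumed = 0.261 × 294 = 76.73 mol/s = 1ξ₁ + 2ξ₂.
Selectivity: 1ξ₁ / (1ξ₂) = 1.44 → ξ₁ = 1.44 ξ₂.
Substitute: (1·1.44 + 2) ξ₂ = 76.73 → ξ₂ = 22.31 mol/s, ξ₁ = 32.12 mol/s.
Outlet amounts (n = n₀ + Σ ν·ξ):
  V: 294 − 1(32.12) − 2(22.31) = 217.3
  P: 576 − 3(32.12) − 3(22.31) = 412.7
  U: 0 + 1(32.12) = 32.12
  Q: 0 + 1(22.31) = 22.31

413 mol/s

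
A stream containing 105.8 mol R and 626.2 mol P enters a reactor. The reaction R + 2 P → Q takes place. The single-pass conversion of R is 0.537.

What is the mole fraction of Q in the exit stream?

R reacted = 0.537 × 105.8 = 56.81 mol; ν_R = −1, so ξ = 56.81/1 = 56.81 mol.
Outlet amounts (n = n₀ + ν ξ):
  R: 105.8 − 1(56.81) = 48.99
  P: 626.2 − 2(56.81) = 512.6
  Q: 0 + 1(56.81) = 56.81
Total out = 618.4 mol; y_Q = 56.81 / 618.4 = 0.09188.

0.0919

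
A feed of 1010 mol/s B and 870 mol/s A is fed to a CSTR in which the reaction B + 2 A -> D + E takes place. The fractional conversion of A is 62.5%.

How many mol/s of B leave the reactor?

A reacted = 0.625 × 870 = 543.8 mol/s; ν_A = −2, so ξ = 543.8/2 = 271.9 mol/s.
Outlet amounts (n = n₀ + ν ξ):
  B: 1010 − 1(271.9) = 738.1
  A: 870 − 2(271.9) = 326.2
  D: 0 + 1(271.9) = 271.9
  E: 0 + 1(271.9) = 271.9

738 mol/s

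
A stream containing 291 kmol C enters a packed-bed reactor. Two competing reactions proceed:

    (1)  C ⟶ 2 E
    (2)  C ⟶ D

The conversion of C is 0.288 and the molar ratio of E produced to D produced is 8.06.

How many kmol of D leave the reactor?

16.7 kmol

Conversion of C: C consumed = 0.288 × 291 = 83.81 kmol = 1ξ₁ + 1ξ₂.
Selectivity: 2ξ₁ / (1ξ₂) = 8.06 → ξ₁ = 4.03 ξ₂.
Substitute: (1·4.03 + 1) ξ₂ = 83.81 → ξ₂ = 16.66 kmol, ξ₁ = 67.15 kmol.
Outlet amounts (n = n₀ + Σ ν·ξ):
  C: 291 − 1(67.15) − 1(16.66) = 207.2
  E: 0 + 2(67.15) = 134.3
  D: 0 + 1(16.66) = 16.66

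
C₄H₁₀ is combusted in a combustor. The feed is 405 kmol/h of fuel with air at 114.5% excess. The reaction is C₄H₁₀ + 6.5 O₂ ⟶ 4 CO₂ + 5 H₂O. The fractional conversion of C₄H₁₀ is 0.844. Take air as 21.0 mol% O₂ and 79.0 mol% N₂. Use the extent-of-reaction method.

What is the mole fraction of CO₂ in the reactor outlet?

0.0492

Stoichiometric O₂ = 6.5 × 405 = 2632 kmol/h; O₂ fed = 2632 × 2.145 = 5647 kmol/h.
N₂ fed = 5647 × 79/21 = 21240 kmol/h.
Fuel reacted = 0.844 × 405 → ξ = 341.8 kmol/h.
Outlet (n = n₀ + ν ξ):
  C₄H₁₀: 405 − 1(341.8) = 63.18
  O₂: 5647 − 6.5(341.8) = 3425
  N₂: 21240 (inert)
  CO₂: 0 + 4(341.8) = 1367
  H₂O: 0 + 5(341.8) = 1709
Total out = 27810 kmol/h; y_CO₂ = 1367 / 27810 = 0.04917.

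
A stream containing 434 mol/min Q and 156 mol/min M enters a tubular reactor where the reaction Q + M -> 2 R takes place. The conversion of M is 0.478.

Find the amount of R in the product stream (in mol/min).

M reacted = 0.478 × 156 = 74.57 mol/min; ν_M = −1, so ξ = 74.57/1 = 74.57 mol/min.
Outlet amounts (n = n₀ + ν ξ):
  Q: 434 − 1(74.57) = 359.4
  M: 156 − 1(74.57) = 81.43
  R: 0 + 2(74.57) = 149.1

149 mol/min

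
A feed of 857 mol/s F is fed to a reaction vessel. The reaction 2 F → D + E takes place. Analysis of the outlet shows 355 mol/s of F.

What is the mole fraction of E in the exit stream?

For F: n = n₀ − 2ξ → 355 = 857 − 2ξ, giving ξ = 251 mol/s.
Outlet amounts (n = n₀ + ν ξ):
  F: 857 − 2(251) = 355
  D: 0 + 1(251) = 251
  E: 0 + 1(251) = 251
Total out = 857 mol/s; y_E = 251 / 857 = 0.2929.

0.293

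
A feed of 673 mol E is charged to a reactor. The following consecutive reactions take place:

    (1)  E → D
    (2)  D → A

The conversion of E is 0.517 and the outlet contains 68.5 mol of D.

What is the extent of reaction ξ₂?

ξ₂ = 279 mol

Conversion of E: E consumed = 1ξ₁ = 0.517 × 673 → ξ₁ = 347.9 mol.
D balance: n_D = 0 + 1ξ₁ − 1ξ₂ = 68.5 → ξ₂ = (1·347.9 − 68.5)/1 = 279.4 mol.
Outlet amounts (n = n₀ + Σ ν·ξ):
  E: 673 − 1(347.9) = 325.1
  D: 0 + 1(347.9) − 1(279.4) = 68.5
  A: 0 + 1(279.4) = 279.4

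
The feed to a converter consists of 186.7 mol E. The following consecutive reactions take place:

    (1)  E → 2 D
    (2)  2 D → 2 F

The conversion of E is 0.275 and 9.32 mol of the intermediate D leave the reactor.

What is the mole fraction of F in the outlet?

Conversion of E: E consumed = 1ξ₁ = 0.275 × 186.7 → ξ₁ = 51.34 mol.
D balance: n_D = 0 + 2ξ₁ − 2ξ₂ = 9.32 → ξ₂ = (2·51.34 − 9.32)/2 = 46.68 mol.
Outlet amounts (n = n₀ + Σ ν·ξ):
  E: 186.7 − 1(51.34) = 135.4
  D: 0 + 2(51.34) − 2(46.68) = 9.32
  F: 0 + 2(46.68) = 93.37
Total out = 238 mol; y_F = 93.37 / 238 = 0.3922.

0.392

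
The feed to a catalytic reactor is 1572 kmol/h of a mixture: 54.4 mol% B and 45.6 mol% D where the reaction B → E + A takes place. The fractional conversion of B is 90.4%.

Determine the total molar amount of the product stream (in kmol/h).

2350 kmol/h

B reacted = 0.904 × 855.2 = 773.1 kmol/h; ν_B = −1, so ξ = 773.1/1 = 773.1 kmol/h.
Outlet amounts (n = n₀ + ν ξ):
  B: 855.2 − 1(773.1) = 82.1
  E: 0 + 1(773.1) = 773.1
  A: 0 + 1(773.1) = 773.1
  D: 716.8 (inert)
Total out = 82.1 + 773.1 + 773.1 + 716.8 = 2345 kmol/h.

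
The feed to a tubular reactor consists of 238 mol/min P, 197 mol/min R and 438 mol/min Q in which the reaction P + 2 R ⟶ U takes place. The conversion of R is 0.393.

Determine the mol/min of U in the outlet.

38.7 mol/min

R reacted = 0.393 × 197 = 77.42 mol/min; ν_R = −2, so ξ = 77.42/2 = 38.71 mol/min.
Outlet amounts (n = n₀ + ν ξ):
  P: 238 − 1(38.71) = 199.3
  R: 197 − 2(38.71) = 119.6
  U: 0 + 1(38.71) = 38.71
  Q: 438 (inert)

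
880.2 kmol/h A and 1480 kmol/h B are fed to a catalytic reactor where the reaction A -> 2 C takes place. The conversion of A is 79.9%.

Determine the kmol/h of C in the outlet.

1410 kmol/h

A reacted = 0.799 × 880.2 = 703.3 kmol/h; ν_A = −1, so ξ = 703.3/1 = 703.3 kmol/h.
Outlet amounts (n = n₀ + ν ξ):
  A: 880.2 − 1(703.3) = 176.9
  C: 0 + 2(703.3) = 1407
  B: 1480 (inert)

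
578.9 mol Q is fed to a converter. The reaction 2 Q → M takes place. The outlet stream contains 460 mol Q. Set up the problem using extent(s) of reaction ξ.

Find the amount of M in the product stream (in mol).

59.4 mol

For Q: n = n₀ − 2ξ → 460 = 578.9 − 2ξ, giving ξ = 59.45 mol.
Outlet amounts (n = n₀ + ν ξ):
  Q: 578.9 − 2(59.45) = 460
  M: 0 + 1(59.45) = 59.45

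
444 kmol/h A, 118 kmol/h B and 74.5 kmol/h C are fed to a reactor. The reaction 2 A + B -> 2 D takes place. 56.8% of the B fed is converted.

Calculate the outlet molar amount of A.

310 kmol/h

B reacted = 0.568 × 118 = 67.02 kmol/h; ν_B = −1, so ξ = 67.02/1 = 67.02 kmol/h.
Outlet amounts (n = n₀ + ν ξ):
  A: 444 − 2(67.02) = 310
  B: 118 − 1(67.02) = 50.98
  D: 0 + 2(67.02) = 134
  C: 74.5 (inert)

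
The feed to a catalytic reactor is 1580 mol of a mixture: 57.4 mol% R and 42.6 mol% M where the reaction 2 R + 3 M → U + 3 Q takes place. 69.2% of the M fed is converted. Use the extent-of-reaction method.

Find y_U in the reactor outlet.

M reacted = 0.692 × 673.1 = 465.8 mol; ν_M = −3, so ξ = 465.8/3 = 155.3 mol.
Outlet amounts (n = n₀ + ν ξ):
  R: 906.9 − 2(155.3) = 596.4
  M: 673.1 − 3(155.3) = 207.3
  U: 0 + 1(155.3) = 155.3
  Q: 0 + 3(155.3) = 465.8
Total out = 1425 mol; y_U = 155.3 / 1425 = 0.109.

0.109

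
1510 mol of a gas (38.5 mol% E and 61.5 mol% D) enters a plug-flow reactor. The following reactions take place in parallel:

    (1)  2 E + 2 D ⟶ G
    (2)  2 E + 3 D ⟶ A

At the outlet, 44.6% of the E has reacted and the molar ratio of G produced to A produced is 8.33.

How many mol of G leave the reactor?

116 mol

Conversion of E: E consumed = 0.446 × 581.4 = 259.3 mol = 2ξ₁ + 2ξ₂.
Selectivity: 1ξ₁ / (1ξ₂) = 8.33 → ξ₁ = 8.33 ξ₂.
Substitute: (2·8.33 + 2) ξ₂ = 259.3 → ξ₂ = 13.9 mol, ξ₁ = 115.7 mol.
Outlet amounts (n = n₀ + Σ ν·ξ):
  E: 581.4 − 2(115.7) − 2(13.9) = 322.1
  D: 928.6 − 2(115.7) − 3(13.9) = 655.5
  G: 0 + 1(115.7) = 115.7
  A: 0 + 1(13.9) = 13.9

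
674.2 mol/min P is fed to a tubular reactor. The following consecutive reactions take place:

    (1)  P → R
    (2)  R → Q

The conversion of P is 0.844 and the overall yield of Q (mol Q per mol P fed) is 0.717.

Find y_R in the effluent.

Conversion of P: P consumed = 1ξ₁ = 0.844 × 674.2 → ξ₁ = 569 mol/min.
Yield of Q: 1ξ₂ / 674.2 = 0.717 → ξ₂ = 483.4 mol/min.
Outlet amounts (n = n₀ + Σ ν·ξ):
  P: 674.2 − 1(569) = 105.2
  R: 0 + 1(569) − 1(483.4) = 85.62
  Q: 0 + 1(483.4) = 483.4
Total out = 674.2 mol/min; y_R = 85.62 / 674.2 = 0.127.

0.127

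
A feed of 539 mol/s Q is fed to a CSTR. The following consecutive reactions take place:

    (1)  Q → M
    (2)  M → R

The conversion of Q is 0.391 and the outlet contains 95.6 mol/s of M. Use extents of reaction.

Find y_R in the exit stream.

0.214

Conversion of Q: Q consumed = 1ξ₁ = 0.391 × 539 → ξ₁ = 210.7 mol/s.
M balance: n_M = 0 + 1ξ₁ − 1ξ₂ = 95.6 → ξ₂ = (1·210.7 − 95.6)/1 = 115.1 mol/s.
Outlet amounts (n = n₀ + Σ ν·ξ):
  Q: 539 − 1(210.7) = 328.3
  M: 0 + 1(210.7) − 1(115.1) = 95.6
  R: 0 + 1(115.1) = 115.1
Total out = 539 mol/s; y_R = 115.1 / 539 = 0.2136.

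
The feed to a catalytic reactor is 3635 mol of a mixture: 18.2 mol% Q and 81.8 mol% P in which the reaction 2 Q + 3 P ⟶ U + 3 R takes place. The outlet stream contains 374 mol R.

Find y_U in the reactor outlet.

0.0355

For R: n = n₀ + 3ξ → 374 = 0 + 3ξ, giving ξ = 124.7 mol.
Outlet amounts (n = n₀ + ν ξ):
  Q: 661.6 − 2(124.7) = 412.2
  P: 2973 − 3(124.7) = 2599
  U: 0 + 1(124.7) = 124.7
  R: 0 + 3(124.7) = 374
Total out = 3510 mol; y_U = 124.7 / 3510 = 0.03551.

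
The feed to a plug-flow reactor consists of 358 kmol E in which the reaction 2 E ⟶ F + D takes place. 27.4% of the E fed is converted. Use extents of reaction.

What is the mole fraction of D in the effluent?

0.137

E reacted = 0.274 × 358 = 98.09 kmol; ν_E = −2, so ξ = 98.09/2 = 49.05 kmol.
Outlet amounts (n = n₀ + ν ξ):
  E: 358 − 2(49.05) = 259.9
  F: 0 + 1(49.05) = 49.05
  D: 0 + 1(49.05) = 49.05
Total out = 358 kmol; y_D = 49.05 / 358 = 0.137.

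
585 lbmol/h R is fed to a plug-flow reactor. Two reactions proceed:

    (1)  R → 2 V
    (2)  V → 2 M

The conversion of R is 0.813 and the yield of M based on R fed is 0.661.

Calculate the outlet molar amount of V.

758 lbmol/h

Conversion of R: R consumed = 1ξ₁ = 0.813 × 585 → ξ₁ = 475.6 lbmol/h.
Yield of M: 2ξ₂ / 585 = 0.661 → ξ₂ = 193.3 lbmol/h.
Outlet amounts (n = n₀ + Σ ν·ξ):
  R: 585 − 1(475.6) = 109.4
  V: 0 + 2(475.6) − 1(193.3) = 757.9
  M: 0 + 2(193.3) = 386.7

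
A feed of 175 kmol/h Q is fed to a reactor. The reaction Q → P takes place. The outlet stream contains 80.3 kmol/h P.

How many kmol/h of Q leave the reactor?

94.7 kmol/h

For P: n = n₀ + 1ξ → 80.3 = 0 + 1ξ, giving ξ = 80.3 kmol/h.
Outlet amounts (n = n₀ + ν ξ):
  Q: 175 − 1(80.3) = 94.7
  P: 0 + 1(80.3) = 80.3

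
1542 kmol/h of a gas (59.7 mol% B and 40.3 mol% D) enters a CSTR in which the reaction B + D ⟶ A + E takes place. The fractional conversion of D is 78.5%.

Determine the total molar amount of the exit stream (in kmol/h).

D reacted = 0.785 × 621.4 = 487.8 kmol/h; ν_D = −1, so ξ = 487.8/1 = 487.8 kmol/h.
Outlet amounts (n = n₀ + ν ξ):
  B: 920.6 − 1(487.8) = 432.8
  D: 621.4 − 1(487.8) = 133.6
  A: 0 + 1(487.8) = 487.8
  E: 0 + 1(487.8) = 487.8
Total out = 432.8 + 133.6 + 487.8 + 487.8 = 1542 kmol/h.

1540 kmol/h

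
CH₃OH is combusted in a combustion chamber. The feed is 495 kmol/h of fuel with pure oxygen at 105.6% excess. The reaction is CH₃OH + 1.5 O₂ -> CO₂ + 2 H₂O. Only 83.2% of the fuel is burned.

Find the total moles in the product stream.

Stoichiometric O₂ = 1.5 × 495 = 742.5 kmol/h; O₂ fed = 742.5 × 2.056 = 1527 kmol/h.
Fuel reacted = 0.832 × 495 → ξ = 411.8 kmol/h.
Outlet (n = n₀ + ν ξ):
  CH₃OH: 495 − 1(411.8) = 83.16
  O₂: 1527 − 1.5(411.8) = 908.8
  CO₂: 0 + 1(411.8) = 411.8
  H₂O: 0 + 2(411.8) = 823.7
Total out = 83.16 + 908.8 + 411.8 + 823.7 = 2228 kmol/h.

2230 kmol/h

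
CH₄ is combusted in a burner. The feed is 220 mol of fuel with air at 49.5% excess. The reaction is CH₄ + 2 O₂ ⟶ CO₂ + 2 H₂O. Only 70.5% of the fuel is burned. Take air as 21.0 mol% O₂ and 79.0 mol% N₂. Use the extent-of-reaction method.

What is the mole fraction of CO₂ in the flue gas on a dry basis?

Stoichiometric O₂ = 2 × 220 = 440 mol; O₂ fed = 440 × 1.495 = 657.8 mol.
N₂ fed = 657.8 × 79/21 = 2475 mol.
Fuel reacted = 0.705 × 220 → ξ = 155.1 mol.
Outlet (n = n₀ + ν ξ):
  CH₄: 220 − 1(155.1) = 64.9
  O₂: 657.8 − 2(155.1) = 347.6
  N₂: 2475 (inert)
  CO₂: 0 + 1(155.1) = 155.1
  H₂O: 0 + 2(155.1) = 310.2
Dry total = 3042 mol; y_CO₂ (dry) = 155.1 / 3042 = 0.05098.

0.051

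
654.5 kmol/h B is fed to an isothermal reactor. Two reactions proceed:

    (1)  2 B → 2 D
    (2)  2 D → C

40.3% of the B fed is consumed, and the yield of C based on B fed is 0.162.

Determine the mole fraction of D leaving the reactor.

0.0943

Conversion of B: B consumed = 2ξ₁ = 0.403 × 654.5 → ξ₁ = 131.9 kmol/h.
Yield of C: 1ξ₂ / 654.5 = 0.162 → ξ₂ = 106 kmol/h.
Outlet amounts (n = n₀ + Σ ν·ξ):
  B: 654.5 − 2(131.9) = 390.7
  D: 0 + 2(131.9) − 2(106) = 51.71
  C: 0 + 1(106) = 106
Total out = 548.5 kmol/h; y_D = 51.71 / 548.5 = 0.09427.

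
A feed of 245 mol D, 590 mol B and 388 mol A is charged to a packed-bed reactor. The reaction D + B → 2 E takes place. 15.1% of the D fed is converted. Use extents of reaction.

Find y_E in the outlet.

D reacted = 0.151 × 245 = 36.99 mol; ν_D = −1, so ξ = 36.99/1 = 36.99 mol.
Outlet amounts (n = n₀ + ν ξ):
  D: 245 − 1(36.99) = 208
  B: 590 − 1(36.99) = 553
  E: 0 + 2(36.99) = 73.99
  A: 388 (inert)
Total out = 1223 mol; y_E = 73.99 / 1223 = 0.0605.

0.0605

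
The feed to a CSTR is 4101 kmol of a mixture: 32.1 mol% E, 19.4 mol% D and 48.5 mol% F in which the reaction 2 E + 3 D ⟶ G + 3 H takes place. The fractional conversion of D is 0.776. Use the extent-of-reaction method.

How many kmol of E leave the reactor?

905 kmol

D reacted = 0.776 × 795.6 = 617.4 kmol; ν_D = −3, so ξ = 617.4/3 = 205.8 kmol.
Outlet amounts (n = n₀ + ν ξ):
  E: 1316 − 2(205.8) = 904.8
  D: 795.6 − 3(205.8) = 178.2
  G: 0 + 1(205.8) = 205.8
  H: 0 + 3(205.8) = 617.4
  F: 1989 (inert)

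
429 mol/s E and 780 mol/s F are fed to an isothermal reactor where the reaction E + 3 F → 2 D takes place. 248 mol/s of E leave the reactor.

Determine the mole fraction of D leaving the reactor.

0.427

For E: n = n₀ − 1ξ → 248 = 429 − 1ξ, giving ξ = 181 mol/s.
Outlet amounts (n = n₀ + ν ξ):
  E: 429 − 1(181) = 248
  F: 780 − 3(181) = 237
  D: 0 + 2(181) = 362
Total out = 847 mol/s; y_D = 362 / 847 = 0.4274.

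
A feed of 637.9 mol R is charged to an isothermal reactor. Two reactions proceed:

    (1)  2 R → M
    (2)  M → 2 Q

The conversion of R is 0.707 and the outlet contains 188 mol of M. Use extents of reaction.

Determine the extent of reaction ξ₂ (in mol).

Conversion of R: R consumed = 2ξ₁ = 0.707 × 637.9 → ξ₁ = 225.5 mol.
M balance: n_M = 0 + 1ξ₁ − 1ξ₂ = 188 → ξ₂ = (1·225.5 − 188)/1 = 37.5 mol.
Outlet amounts (n = n₀ + Σ ν·ξ):
  R: 637.9 − 2(225.5) = 186.9
  M: 0 + 1(225.5) − 1(37.5) = 188
  Q: 0 + 2(37.5) = 75

ξ₂ = 37.5 mol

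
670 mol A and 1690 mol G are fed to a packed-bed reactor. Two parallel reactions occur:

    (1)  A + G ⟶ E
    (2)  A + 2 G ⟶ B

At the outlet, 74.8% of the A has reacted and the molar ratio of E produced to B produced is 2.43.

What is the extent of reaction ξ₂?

Conversion of A: A consumed = 0.748 × 670 = 501.2 mol = 1ξ₁ + 1ξ₂.
Selectivity: 1ξ₁ / (1ξ₂) = 2.43 → ξ₁ = 2.43 ξ₂.
Substitute: (1·2.43 + 1) ξ₂ = 501.2 → ξ₂ = 146.1 mol, ξ₁ = 355 mol.
Outlet amounts (n = n₀ + Σ ν·ξ):
  A: 670 − 1(355) − 1(146.1) = 168.8
  G: 1690 − 1(355) − 2(146.1) = 1043
  E: 0 + 1(355) = 355
  B: 0 + 1(146.1) = 146.1

ξ₂ = 146 mol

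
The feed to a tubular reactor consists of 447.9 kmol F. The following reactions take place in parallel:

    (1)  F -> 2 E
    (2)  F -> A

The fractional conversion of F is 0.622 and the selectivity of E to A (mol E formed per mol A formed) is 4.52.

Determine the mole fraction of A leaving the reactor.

0.133

Conversion of F: F consumed = 0.622 × 447.9 = 278.6 kmol = 1ξ₁ + 1ξ₂.
Selectivity: 2ξ₁ / (1ξ₂) = 4.52 → ξ₁ = 2.26 ξ₂.
Substitute: (1·2.26 + 1) ξ₂ = 278.6 → ξ₂ = 85.46 kmol, ξ₁ = 193.1 kmol.
Outlet amounts (n = n₀ + Σ ν·ξ):
  F: 447.9 − 1(193.1) − 1(85.46) = 169.3
  E: 0 + 2(193.1) = 386.3
  A: 0 + 1(85.46) = 85.46
Total out = 641 kmol; y_A = 85.46 / 641 = 0.1333.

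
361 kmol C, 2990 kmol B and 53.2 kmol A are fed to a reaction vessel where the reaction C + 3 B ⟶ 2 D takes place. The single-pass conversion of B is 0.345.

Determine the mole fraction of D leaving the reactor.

B reacted = 0.345 × 2990 = 1032 kmol; ν_B = −3, so ξ = 1032/3 = 343.8 kmol.
Outlet amounts (n = n₀ + ν ξ):
  C: 361 − 1(343.8) = 17.15
  B: 2990 − 3(343.8) = 1958
  D: 0 + 2(343.8) = 687.7
  A: 53.2 (inert)
Total out = 2716 kmol; y_D = 687.7 / 2716 = 0.2532.

0.253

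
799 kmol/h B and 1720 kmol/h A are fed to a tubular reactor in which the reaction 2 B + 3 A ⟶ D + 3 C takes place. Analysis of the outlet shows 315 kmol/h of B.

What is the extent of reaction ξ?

ξ = 242 kmol/h

For B: n = n₀ − 2ξ → 315 = 799 − 2ξ, giving ξ = 242 kmol/h.
Outlet amounts (n = n₀ + ν ξ):
  B: 799 − 2(242) = 315
  A: 1720 − 3(242) = 994
  D: 0 + 1(242) = 242
  C: 0 + 3(242) = 726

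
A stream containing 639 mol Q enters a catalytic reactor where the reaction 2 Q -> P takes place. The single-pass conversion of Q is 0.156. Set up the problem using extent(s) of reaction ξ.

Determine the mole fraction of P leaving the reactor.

0.0846

Q reacted = 0.156 × 639 = 99.68 mol; ν_Q = −2, so ξ = 99.68/2 = 49.84 mol.
Outlet amounts (n = n₀ + ν ξ):
  Q: 639 − 2(49.84) = 539.3
  P: 0 + 1(49.84) = 49.84
Total out = 589.2 mol; y_P = 49.84 / 589.2 = 0.0846.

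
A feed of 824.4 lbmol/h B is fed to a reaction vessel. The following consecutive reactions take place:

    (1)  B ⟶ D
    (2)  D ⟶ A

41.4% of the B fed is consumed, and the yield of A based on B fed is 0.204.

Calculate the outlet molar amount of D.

173 lbmol/h

Conversion of B: B consumed = 1ξ₁ = 0.414 × 824.4 → ξ₁ = 341.3 lbmol/h.
Yield of A: 1ξ₂ / 824.4 = 0.204 → ξ₂ = 168.2 lbmol/h.
Outlet amounts (n = n₀ + Σ ν·ξ):
  B: 824.4 − 1(341.3) = 483.1
  D: 0 + 1(341.3) − 1(168.2) = 173.1
  A: 0 + 1(168.2) = 168.2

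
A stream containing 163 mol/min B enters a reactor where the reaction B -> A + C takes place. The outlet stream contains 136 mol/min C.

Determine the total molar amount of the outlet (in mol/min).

For C: n = n₀ + 1ξ → 136 = 0 + 1ξ, giving ξ = 136 mol/min.
Outlet amounts (n = n₀ + ν ξ):
  B: 163 − 1(136) = 27
  A: 0 + 1(136) = 136
  C: 0 + 1(136) = 136
Total out = 27 + 136 + 136 = 299 mol/min.

299 mol/min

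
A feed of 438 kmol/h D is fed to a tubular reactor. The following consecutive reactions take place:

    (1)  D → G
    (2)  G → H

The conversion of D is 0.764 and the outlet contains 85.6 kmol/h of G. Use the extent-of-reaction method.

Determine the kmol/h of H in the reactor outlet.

Conversion of D: D consumed = 1ξ₁ = 0.764 × 438 → ξ₁ = 334.6 kmol/h.
G balance: n_G = 0 + 1ξ₁ − 1ξ₂ = 85.6 → ξ₂ = (1·334.6 − 85.6)/1 = 249 kmol/h.
Outlet amounts (n = n₀ + Σ ν·ξ):
  D: 438 − 1(334.6) = 103.4
  G: 0 + 1(334.6) − 1(249) = 85.6
  H: 0 + 1(249) = 249

249 kmol/h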